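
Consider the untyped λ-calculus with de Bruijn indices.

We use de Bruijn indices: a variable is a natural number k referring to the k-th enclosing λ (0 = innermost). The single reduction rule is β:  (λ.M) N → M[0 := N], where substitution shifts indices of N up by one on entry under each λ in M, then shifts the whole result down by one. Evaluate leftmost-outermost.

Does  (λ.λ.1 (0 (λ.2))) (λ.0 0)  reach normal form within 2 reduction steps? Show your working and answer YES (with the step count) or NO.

Answer: YES — reaches normal form λ.0 (λ.λ.0 0) (0 (λ.λ.0 0)) in 2 ≤ 2 steps

Derivation:
  start: (λ.λ.1 (0 (λ.2))) (λ.0 0)
  step 1: λ.(λ.0 0) (0 (λ.λ.0 0))
  step 2: λ.0 (λ.λ.0 0) (0 (λ.λ.0 0))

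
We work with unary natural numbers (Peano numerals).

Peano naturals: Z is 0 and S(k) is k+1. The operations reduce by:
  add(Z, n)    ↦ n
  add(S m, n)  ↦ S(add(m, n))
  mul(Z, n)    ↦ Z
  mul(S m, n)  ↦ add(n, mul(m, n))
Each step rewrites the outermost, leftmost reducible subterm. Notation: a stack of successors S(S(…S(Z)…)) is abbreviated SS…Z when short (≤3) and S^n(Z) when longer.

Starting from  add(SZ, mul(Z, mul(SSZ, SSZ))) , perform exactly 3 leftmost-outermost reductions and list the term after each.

  start: add(SZ, mul(Z, mul(SSZ, SSZ)))
  →1  S(add(Z, mul(Z, mul(SSZ, SSZ))))
  →2  S(mul(Z, mul(SSZ, SSZ)))
  →3  SZ

Answer: after 3 steps: SZ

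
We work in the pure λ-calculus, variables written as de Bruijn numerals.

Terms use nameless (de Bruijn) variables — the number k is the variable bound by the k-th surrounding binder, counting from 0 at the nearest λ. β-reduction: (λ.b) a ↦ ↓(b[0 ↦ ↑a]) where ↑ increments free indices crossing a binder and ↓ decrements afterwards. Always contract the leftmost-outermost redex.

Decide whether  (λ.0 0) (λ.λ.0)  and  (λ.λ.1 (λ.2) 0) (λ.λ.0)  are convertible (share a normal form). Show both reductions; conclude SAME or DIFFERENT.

Term A:
  start: (λ.0 0) (λ.λ.0)
  step 1: (λ.λ.0) (λ.λ.0)
  step 2: λ.0

Term B:
  start: (λ.λ.1 (λ.2) 0) (λ.λ.0)
  step 1: λ.(λ.λ.0) (λ.λ.λ.0) 0
  step 2: λ.(λ.0) 0
  step 3: λ.0

Answer: SAME — A ⇓ λ.0, B ⇓ λ.0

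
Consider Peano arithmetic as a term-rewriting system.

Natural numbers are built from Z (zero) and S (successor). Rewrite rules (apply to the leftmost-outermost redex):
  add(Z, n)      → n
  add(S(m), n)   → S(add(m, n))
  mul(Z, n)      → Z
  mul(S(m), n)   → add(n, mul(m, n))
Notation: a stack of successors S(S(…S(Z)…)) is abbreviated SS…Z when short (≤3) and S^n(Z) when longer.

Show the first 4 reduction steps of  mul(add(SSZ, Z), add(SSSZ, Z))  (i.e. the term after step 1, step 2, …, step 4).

Answer: after 4 steps: S(add(add(SSZ, Z), mul(add(SZ, Z), add(SSSZ, Z))))

Reduction:
  start: mul(add(SSZ, Z), add(SSSZ, Z))
  [1] mul(S(add(SZ, Z)), add(SSSZ, Z))
  [2] add(add(SSSZ, Z), mul(add(SZ, Z), add(SSSZ, Z)))
  [3] add(S(add(SSZ, Z)), mul(add(SZ, Z), add(SSSZ, Z)))
  [4] S(add(add(SSZ, Z), mul(add(SZ, Z), add(SSSZ, Z))))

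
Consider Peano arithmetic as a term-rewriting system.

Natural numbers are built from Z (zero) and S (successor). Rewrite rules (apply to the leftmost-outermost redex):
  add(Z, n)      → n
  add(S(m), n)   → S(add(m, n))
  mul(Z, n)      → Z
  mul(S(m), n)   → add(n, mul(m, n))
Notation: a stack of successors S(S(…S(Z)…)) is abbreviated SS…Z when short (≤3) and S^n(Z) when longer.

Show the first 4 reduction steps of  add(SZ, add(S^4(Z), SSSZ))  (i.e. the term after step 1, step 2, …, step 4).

Answer: after 4 steps: S(S(S(add(SSZ, SSSZ))))

Derivation:
  start: add(SZ, add(S^4(Z), SSSZ))
  step 1: S(add(Z, add(S^4(Z), SSSZ)))
  step 2: S(add(S^4(Z), SSSZ))
  step 3: S(S(add(SSSZ, SSSZ)))
  step 4: S(S(S(add(SSZ, SSSZ))))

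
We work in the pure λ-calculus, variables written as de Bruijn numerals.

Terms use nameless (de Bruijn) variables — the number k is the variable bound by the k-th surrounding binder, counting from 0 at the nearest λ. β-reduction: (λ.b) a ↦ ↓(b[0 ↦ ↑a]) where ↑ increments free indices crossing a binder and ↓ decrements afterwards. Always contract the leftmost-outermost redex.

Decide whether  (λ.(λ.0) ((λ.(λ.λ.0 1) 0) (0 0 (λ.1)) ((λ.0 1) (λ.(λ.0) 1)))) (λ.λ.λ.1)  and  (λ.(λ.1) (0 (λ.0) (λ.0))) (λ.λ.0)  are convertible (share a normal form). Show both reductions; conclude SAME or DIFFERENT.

Term A:
  start: (λ.(λ.0) ((λ.(λ.λ.0 1) 0) (0 0 (λ.1)) ((λ.0 1) (λ.(λ.0) 1)))) (λ.λ.λ.1)
  [1] (λ.0) ((λ.(λ.λ.0 1) 0) ((λ.λ.λ.1) (λ.λ.λ.1) (λ.λ.λ.λ.1)) ((λ.0 (λ.λ.λ.1)) (λ.(λ.0) (λ.λ.λ.1))))
  [2] (λ.(λ.λ.0 1) 0) ((λ.λ.λ.1) (λ.λ.λ.1) (λ.λ.λ.λ.1)) ((λ.0 (λ.λ.λ.1)) (λ.(λ.0) (λ.λ.λ.1)))
  [3] (λ.λ.0 1) ((λ.λ.λ.1) (λ.λ.λ.1) (λ.λ.λ.λ.1)) ((λ.0 (λ.λ.λ.1)) (λ.(λ.0) (λ.λ.λ.1)))
  [4] (λ.0 ((λ.λ.λ.1) (λ.λ.λ.1) (λ.λ.λ.λ.1))) ((λ.0 (λ.λ.λ.1)) (λ.(λ.0) (λ.λ.λ.1)))
  [5] (λ.0 (λ.λ.λ.1)) (λ.(λ.0) (λ.λ.λ.1)) ((λ.λ.λ.1) (λ.λ.λ.1) (λ.λ.λ.λ.1))
  [6] (λ.(λ.0) (λ.λ.λ.1)) (λ.λ.λ.1) ((λ.λ.λ.1) (λ.λ.λ.1) (λ.λ.λ.λ.1))
  [7] (λ.0) (λ.λ.λ.1) ((λ.λ.λ.1) (λ.λ.λ.1) (λ.λ.λ.λ.1))
  [8] (λ.λ.λ.1) ((λ.λ.λ.1) (λ.λ.λ.1) (λ.λ.λ.λ.1))
  [9] λ.λ.1

Term B:
  start: (λ.(λ.1) (0 (λ.0) (λ.0))) (λ.λ.0)
  [1] (λ.λ.λ.0) ((λ.λ.0) (λ.0) (λ.0))
  [2] λ.λ.0

Answer: DIFFERENT — A ⇓ λ.λ.1, B ⇓ λ.λ.0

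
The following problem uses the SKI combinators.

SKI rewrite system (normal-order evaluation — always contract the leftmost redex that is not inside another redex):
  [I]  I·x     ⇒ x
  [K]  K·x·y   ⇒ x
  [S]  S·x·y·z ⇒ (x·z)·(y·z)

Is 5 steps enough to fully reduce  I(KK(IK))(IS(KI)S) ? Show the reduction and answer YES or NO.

  start: I(KK(IK))(IS(KI)S)
  step 1: KK(IK)(IS(KI)S)
  step 2: K(IS(KI)S)
  step 3: K(S(KI)S)

Answer: YES — reaches normal form K(S(KI)S) in 3 ≤ 5 steps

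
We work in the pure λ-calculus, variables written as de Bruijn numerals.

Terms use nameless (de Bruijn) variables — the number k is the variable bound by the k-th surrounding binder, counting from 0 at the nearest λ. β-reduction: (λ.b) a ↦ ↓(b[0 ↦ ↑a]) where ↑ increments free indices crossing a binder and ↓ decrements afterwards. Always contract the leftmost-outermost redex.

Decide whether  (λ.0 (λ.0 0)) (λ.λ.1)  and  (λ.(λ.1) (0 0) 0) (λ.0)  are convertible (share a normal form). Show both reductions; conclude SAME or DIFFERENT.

Answer: DIFFERENT — A ⇓ λ.λ.0 0, B ⇓ λ.0

Derivation:
Term A:
  start: (λ.0 (λ.0 0)) (λ.λ.1)
  [1] (λ.λ.1) (λ.0 0)
  [2] λ.λ.0 0

Term B:
  start: (λ.(λ.1) (0 0) 0) (λ.0)
  [1] (λ.λ.0) ((λ.0) (λ.0)) (λ.0)
  [2] (λ.0) (λ.0)
  [3] λ.0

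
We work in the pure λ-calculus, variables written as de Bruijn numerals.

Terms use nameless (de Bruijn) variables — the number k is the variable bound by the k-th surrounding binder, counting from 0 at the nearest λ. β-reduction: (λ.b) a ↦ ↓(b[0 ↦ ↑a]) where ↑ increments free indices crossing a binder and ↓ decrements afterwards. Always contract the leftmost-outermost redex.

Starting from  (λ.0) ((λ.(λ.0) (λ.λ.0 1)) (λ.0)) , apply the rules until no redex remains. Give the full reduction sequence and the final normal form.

  start: (λ.0) ((λ.(λ.0) (λ.λ.0 1)) (λ.0))
  step 1: (λ.(λ.0) (λ.λ.0 1)) (λ.0)
  step 2: (λ.0) (λ.λ.0 1)
  step 3: λ.λ.0 1

Answer: normal form = λ.λ.0 1  (in 3 steps)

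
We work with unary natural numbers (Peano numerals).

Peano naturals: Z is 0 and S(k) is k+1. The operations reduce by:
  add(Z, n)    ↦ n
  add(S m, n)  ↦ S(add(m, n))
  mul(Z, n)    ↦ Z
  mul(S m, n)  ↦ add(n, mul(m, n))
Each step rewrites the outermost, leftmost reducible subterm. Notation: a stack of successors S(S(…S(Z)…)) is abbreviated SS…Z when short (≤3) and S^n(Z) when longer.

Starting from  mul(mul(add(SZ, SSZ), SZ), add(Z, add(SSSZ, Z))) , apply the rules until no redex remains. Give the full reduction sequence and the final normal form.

  start: mul(mul(add(SZ, SSZ), SZ), add(Z, add(SSSZ, Z)))
  step 1: mul(mul(S(add(Z, SSZ)), SZ), add(Z, add(SSSZ, Z)))
  step 2: mul(add(SZ, mul(add(Z, SSZ), SZ)), add(Z, add(SSSZ, Z)))
  step 3: mul(S(add(Z, mul(add(Z, SSZ), SZ))), add(Z, add(SSSZ, Z)))
  step 4: add(add(Z, add(SSSZ, Z)), mul(add(Z, mul(add(Z, SSZ), SZ)), add(Z, add(SSSZ, Z))))
  step 5: add(add(SSSZ, Z), mul(add(Z, mul(add(Z, SSZ), SZ)), add(Z, add(SSSZ, Z))))
  step 6: add(S(add(SSZ, Z)), mul(add(Z, mul(add(Z, SSZ), SZ)), add(Z, add(SSSZ, Z))))
  step 7: S(add(add(SSZ, Z), mul(add(Z, mul(add(Z, SSZ), SZ)), add(Z, add(SSSZ, Z)))))
  step 8: S(add(S(add(SZ, Z)), mul(add(Z, mul(add(Z, SSZ), SZ)), add(Z, add(SSSZ, Z)))))
  step 9: S(S(add(add(SZ, Z), mul(add(Z, mul(add(Z, SSZ), SZ)), add(Z, add(SSSZ, Z))))))
  step 10: S(S(add(S(add(Z, Z)), mul(add(Z, mul(add(Z, SSZ), SZ)), add(Z, add(SSSZ, Z))))))
  step 11: S(S(S(add(add(Z, Z), mul(add(Z, mul(add(Z, SSZ), SZ)), add(Z, add(SSSZ, Z)))))))
  step 12: S(S(S(add(Z, mul(add(Z, mul(add(Z, SSZ), SZ)), add(Z, add(SSSZ, Z)))))))
  step 13: S(S(S(mul(add(Z, mul(add(Z, SSZ), SZ)), add(Z, add(SSSZ, Z))))))
  step 14: S(S(S(mul(mul(add(Z, SSZ), SZ), add(Z, add(SSSZ, Z))))))
  step 15: S(S(S(mul(mul(SSZ, SZ), add(Z, add(SSSZ, Z))))))
  step 16: S(S(S(mul(add(SZ, mul(SZ, SZ)), add(Z, add(SSSZ, Z))))))
  step 17: S(S(S(mul(S(add(Z, mul(SZ, SZ))), add(Z, add(SSSZ, Z))))))
  step 18: S(S(S(add(add(Z, add(SSSZ, Z)), mul(add(Z, mul(SZ, SZ)), add(Z, add(SSSZ, Z)))))))
  step 19: S(S(S(add(add(SSSZ, Z), mul(add(Z, mul(SZ, SZ)), add(Z, add(SSSZ, Z)))))))
  step 20: S(S(S(add(S(add(SSZ, Z)), mul(add(Z, mul(SZ, SZ)), add(Z, add(SSSZ, Z)))))))
  step 21: S(S(S(S(add(add(SSZ, Z), mul(add(Z, mul(SZ, SZ)), add(Z, add(SSSZ, Z))))))))
  step 22: S(S(S(S(add(S(add(SZ, Z)), mul(add(Z, mul(SZ, SZ)), add(Z, add(SSSZ, Z))))))))
  step 23: S(S(S(S(S(add(add(SZ, Z), mul(add(Z, mul(SZ, SZ)), add(Z, add(SSSZ, Z)))))))))
  step 24: S(S(S(S(S(add(S(add(Z, Z)), mul(add(Z, mul(SZ, SZ)), add(Z, add(SSSZ, Z)))))))))
  step 25: S(S(S(S(S(S(add(add(Z, Z), mul(add(Z, mul(SZ, SZ)), add(Z, add(SSSZ, Z))))))))))
  step 26: S(S(S(S(S(S(add(Z, mul(add(Z, mul(SZ, SZ)), add(Z, add(SSSZ, Z))))))))))
  step 27: S(S(S(S(S(S(mul(add(Z, mul(SZ, SZ)), add(Z, add(SSSZ, Z)))))))))
  step 28: S(S(S(S(S(S(mul(mul(SZ, SZ), add(Z, add(SSSZ, Z)))))))))
  step 29: S(S(S(S(S(S(mul(add(SZ, mul(Z, SZ)), add(Z, add(SSSZ, Z)))))))))
  step 30: S(S(S(S(S(S(mul(S(add(Z, mul(Z, SZ))), add(Z, add(SSSZ, Z)))))))))
  step 31: S(S(S(S(S(S(add(add(Z, add(SSSZ, Z)), mul(add(Z, mul(Z, SZ)), add(Z, add(SSSZ, Z))))))))))
  step 32: S(S(S(S(S(S(add(add(SSSZ, Z), mul(add(Z, mul(Z, SZ)), add(Z, add(SSSZ, Z))))))))))
  step 33: S(S(S(S(S(S(add(S(add(SSZ, Z)), mul(add(Z, mul(Z, SZ)), add(Z, add(SSSZ, Z))))))))))
  step 34: S(S(S(S(S(S(S(add(add(SSZ, Z), mul(add(Z, mul(Z, SZ)), add(Z, add(SSSZ, Z)))))))))))
  step 35: S(S(S(S(S(S(S(add(S(add(SZ, Z)), mul(add(Z, mul(Z, SZ)), add(Z, add(SSSZ, Z)))))))))))
  step 36: S(S(S(S(S(S(S(S(add(add(SZ, Z), mul(add(Z, mul(Z, SZ)), add(Z, add(SSSZ, Z))))))))))))
  step 37: S(S(S(S(S(S(S(S(add(S(add(Z, Z)), mul(add(Z, mul(Z, SZ)), add(Z, add(SSSZ, Z))))))))))))
  step 38: S(S(S(S(S(S(S(S(S(add(add(Z, Z), mul(add(Z, mul(Z, SZ)), add(Z, add(SSSZ, Z)))))))))))))
  step 39: S(S(S(S(S(S(S(S(S(add(Z, mul(add(Z, mul(Z, SZ)), add(Z, add(SSSZ, Z)))))))))))))
  step 40: S(S(S(S(S(S(S(S(S(mul(add(Z, mul(Z, SZ)), add(Z, add(SSSZ, Z))))))))))))
  step 41: S(S(S(S(S(S(S(S(S(mul(mul(Z, SZ), add(Z, add(SSSZ, Z))))))))))))
  step 42: S(S(S(S(S(S(S(S(S(mul(Z, add(Z, add(SSSZ, Z))))))))))))
  step 43: S^9(Z)

Answer: normal form = S^9(Z)  (in 43 steps)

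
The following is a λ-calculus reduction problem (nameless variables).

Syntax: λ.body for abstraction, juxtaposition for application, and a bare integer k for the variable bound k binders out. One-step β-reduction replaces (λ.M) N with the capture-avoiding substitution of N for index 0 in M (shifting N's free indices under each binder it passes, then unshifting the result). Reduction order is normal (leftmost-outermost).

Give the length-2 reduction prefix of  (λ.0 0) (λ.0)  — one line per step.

Answer: after 2 steps: λ.0

Reduction:
  start: (λ.0 0) (λ.0)
  →1  (λ.0) (λ.0)
  →2  λ.0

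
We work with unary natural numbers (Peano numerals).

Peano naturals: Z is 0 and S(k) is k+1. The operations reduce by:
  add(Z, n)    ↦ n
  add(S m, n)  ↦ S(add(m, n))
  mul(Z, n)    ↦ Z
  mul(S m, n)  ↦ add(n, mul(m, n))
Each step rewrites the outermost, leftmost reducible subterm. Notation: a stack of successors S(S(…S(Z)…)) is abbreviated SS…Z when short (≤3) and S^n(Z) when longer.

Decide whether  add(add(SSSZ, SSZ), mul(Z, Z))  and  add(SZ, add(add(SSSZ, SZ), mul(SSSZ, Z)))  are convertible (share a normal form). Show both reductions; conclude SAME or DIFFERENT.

Term A:
  start: add(add(SSSZ, SSZ), mul(Z, Z))
  →1  add(S(add(SSZ, SSZ)), mul(Z, Z))
  →2  S(add(add(SSZ, SSZ), mul(Z, Z)))
  →3  S(add(S(add(SZ, SSZ)), mul(Z, Z)))
  →4  S(S(add(add(SZ, SSZ), mul(Z, Z))))
  →5  S(S(add(S(add(Z, SSZ)), mul(Z, Z))))
  →6  S(S(S(add(add(Z, SSZ), mul(Z, Z)))))
  →7  S(S(S(add(SSZ, mul(Z, Z)))))
  →8  S(S(S(S(add(SZ, mul(Z, Z))))))
  →9  S(S(S(S(S(add(Z, mul(Z, Z)))))))
  →10  S(S(S(S(S(mul(Z, Z))))))
  →11  S^5(Z)

Term B:
  start: add(SZ, add(add(SSSZ, SZ), mul(SSSZ, Z)))
  →1  S(add(Z, add(add(SSSZ, SZ), mul(SSSZ, Z))))
  →2  S(add(add(SSSZ, SZ), mul(SSSZ, Z)))
  →3  S(add(S(add(SSZ, SZ)), mul(SSSZ, Z)))
  →4  S(S(add(add(SSZ, SZ), mul(SSSZ, Z))))
  →5  S(S(add(S(add(SZ, SZ)), mul(SSSZ, Z))))
  →6  S(S(S(add(add(SZ, SZ), mul(SSSZ, Z)))))
  →7  S(S(S(add(S(add(Z, SZ)), mul(SSSZ, Z)))))
  →8  S(S(S(S(add(add(Z, SZ), mul(SSSZ, Z))))))
  →9  S(S(S(S(add(SZ, mul(SSSZ, Z))))))
  →10  S(S(S(S(S(add(Z, mul(SSSZ, Z)))))))
  →11  S(S(S(S(S(mul(SSSZ, Z))))))
  →12  S(S(S(S(S(add(Z, mul(SSZ, Z)))))))
  →13  S(S(S(S(S(mul(SSZ, Z))))))
  →14  S(S(S(S(S(add(Z, mul(SZ, Z)))))))
  →15  S(S(S(S(S(mul(SZ, Z))))))
  →16  S(S(S(S(S(add(Z, mul(Z, Z)))))))
  →17  S(S(S(S(S(mul(Z, Z))))))
  →18  S^5(Z)

Answer: SAME — A ⇓ S^5(Z), B ⇓ S^5(Z)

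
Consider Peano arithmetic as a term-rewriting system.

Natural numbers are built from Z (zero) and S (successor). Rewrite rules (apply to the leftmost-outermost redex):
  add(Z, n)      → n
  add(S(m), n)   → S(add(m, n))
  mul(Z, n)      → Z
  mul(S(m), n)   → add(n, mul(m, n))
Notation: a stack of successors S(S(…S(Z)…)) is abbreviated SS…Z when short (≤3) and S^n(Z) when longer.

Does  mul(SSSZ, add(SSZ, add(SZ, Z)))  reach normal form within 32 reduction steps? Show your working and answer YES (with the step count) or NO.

Answer: YES — reaches normal form S^9(Z) in 31 ≤ 32 steps

Reduction:
  start: mul(SSSZ, add(SSZ, add(SZ, Z)))
  [1] add(add(SSZ, add(SZ, Z)), mul(SSZ, add(SSZ, add(SZ, Z))))
  [2] add(S(add(SZ, add(SZ, Z))), mul(SSZ, add(SSZ, add(SZ, Z))))
  [3] S(add(add(SZ, add(SZ, Z)), mul(SSZ, add(SSZ, add(SZ, Z)))))
  [4] S(add(S(add(Z, add(SZ, Z))), mul(SSZ, add(SSZ, add(SZ, Z)))))
  [5] S(S(add(add(Z, add(SZ, Z)), mul(SSZ, add(SSZ, add(SZ, Z))))))
  [6] S(S(add(add(SZ, Z), mul(SSZ, add(SSZ, add(SZ, Z))))))
  [7] S(S(add(S(add(Z, Z)), mul(SSZ, add(SSZ, add(SZ, Z))))))
  [8] S(S(S(add(add(Z, Z), mul(SSZ, add(SSZ, add(SZ, Z)))))))
  [9] S(S(S(add(Z, mul(SSZ, add(SSZ, add(SZ, Z)))))))
  [10] S(S(S(mul(SSZ, add(SSZ, add(SZ, Z))))))
  [11] S(S(S(add(add(SSZ, add(SZ, Z)), mul(SZ, add(SSZ, add(SZ, Z)))))))
  [12] S(S(S(add(S(add(SZ, add(SZ, Z))), mul(SZ, add(SSZ, add(SZ, Z)))))))
  [13] S(S(S(S(add(add(SZ, add(SZ, Z)), mul(SZ, add(SSZ, add(SZ, Z))))))))
  [14] S(S(S(S(add(S(add(Z, add(SZ, Z))), mul(SZ, add(SSZ, add(SZ, Z))))))))
  [15] S(S(S(S(S(add(add(Z, add(SZ, Z)), mul(SZ, add(SSZ, add(SZ, Z)))))))))
  [16] S(S(S(S(S(add(add(SZ, Z), mul(SZ, add(SSZ, add(SZ, Z)))))))))
  [17] S(S(S(S(S(add(S(add(Z, Z)), mul(SZ, add(SSZ, add(SZ, Z)))))))))
  [18] S(S(S(S(S(S(add(add(Z, Z), mul(SZ, add(SSZ, add(SZ, Z))))))))))
  [19] S(S(S(S(S(S(add(Z, mul(SZ, add(SSZ, add(SZ, Z))))))))))
  [20] S(S(S(S(S(S(mul(SZ, add(SSZ, add(SZ, Z)))))))))
  [21] S(S(S(S(S(S(add(add(SSZ, add(SZ, Z)), mul(Z, add(SSZ, add(SZ, Z))))))))))
  [22] S(S(S(S(S(S(add(S(add(SZ, add(SZ, Z))), mul(Z, add(SSZ, add(SZ, Z))))))))))
  [23] S(S(S(S(S(S(S(add(add(SZ, add(SZ, Z)), mul(Z, add(SSZ, add(SZ, Z)))))))))))
  [24] S(S(S(S(S(S(S(add(S(add(Z, add(SZ, Z))), mul(Z, add(SSZ, add(SZ, Z)))))))))))
  [25] S(S(S(S(S(S(S(S(add(add(Z, add(SZ, Z)), mul(Z, add(SSZ, add(SZ, Z))))))))))))
  [26] S(S(S(S(S(S(S(S(add(add(SZ, Z), mul(Z, add(SSZ, add(SZ, Z))))))))))))
  [27] S(S(S(S(S(S(S(S(add(S(add(Z, Z)), mul(Z, add(SSZ, add(SZ, Z))))))))))))
  [28] S(S(S(S(S(S(S(S(S(add(add(Z, Z), mul(Z, add(SSZ, add(SZ, Z)))))))))))))
  [29] S(S(S(S(S(S(S(S(S(add(Z, mul(Z, add(SSZ, add(SZ, Z)))))))))))))
  [30] S(S(S(S(S(S(S(S(S(mul(Z, add(SSZ, add(SZ, Z))))))))))))
  [31] S^9(Z)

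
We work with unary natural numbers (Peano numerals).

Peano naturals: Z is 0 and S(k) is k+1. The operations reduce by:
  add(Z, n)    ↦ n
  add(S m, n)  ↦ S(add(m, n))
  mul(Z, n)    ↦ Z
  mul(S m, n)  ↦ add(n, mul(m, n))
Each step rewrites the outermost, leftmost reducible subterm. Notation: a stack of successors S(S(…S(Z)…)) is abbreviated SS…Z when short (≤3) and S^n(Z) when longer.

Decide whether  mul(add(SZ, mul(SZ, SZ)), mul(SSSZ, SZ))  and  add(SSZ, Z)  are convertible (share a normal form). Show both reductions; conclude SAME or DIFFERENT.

Answer: DIFFERENT — A ⇓ S^6(Z), B ⇓ SSZ

Working:
Term A:
  start: mul(add(SZ, mul(SZ, SZ)), mul(SSSZ, SZ))
  step 1: mul(S(add(Z, mul(SZ, SZ))), mul(SSSZ, SZ))
  step 2: add(mul(SSSZ, SZ), mul(add(Z, mul(SZ, SZ)), mul(SSSZ, SZ)))
  step 3: add(add(SZ, mul(SSZ, SZ)), mul(add(Z, mul(SZ, SZ)), mul(SSSZ, SZ)))
  step 4: add(S(add(Z, mul(SSZ, SZ))), mul(add(Z, mul(SZ, SZ)), mul(SSSZ, SZ)))
  step 5: S(add(add(Z, mul(SSZ, SZ)), mul(add(Z, mul(SZ, SZ)), mul(SSSZ, SZ))))
  step 6: S(add(mul(SSZ, SZ), mul(add(Z, mul(SZ, SZ)), mul(SSSZ, SZ))))
  step 7: S(add(add(SZ, mul(SZ, SZ)), mul(add(Z, mul(SZ, SZ)), mul(SSSZ, SZ))))
  step 8: S(add(S(add(Z, mul(SZ, SZ))), mul(add(Z, mul(SZ, SZ)), mul(SSSZ, SZ))))
  step 9: S(S(add(add(Z, mul(SZ, SZ)), mul(add(Z, mul(SZ, SZ)), mul(SSSZ, SZ)))))
  step 10: S(S(add(mul(SZ, SZ), mul(add(Z, mul(SZ, SZ)), mul(SSSZ, SZ)))))
  step 11: S(S(add(add(SZ, mul(Z, SZ)), mul(add(Z, mul(SZ, SZ)), mul(SSSZ, SZ)))))
  step 12: S(S(add(S(add(Z, mul(Z, SZ))), mul(add(Z, mul(SZ, SZ)), mul(SSSZ, SZ)))))
  step 13: S(S(S(add(add(Z, mul(Z, SZ)), mul(add(Z, mul(SZ, SZ)), mul(SSSZ, SZ))))))
  step 14: S(S(S(add(mul(Z, SZ), mul(add(Z, mul(SZ, SZ)), mul(SSSZ, SZ))))))
  step 15: S(S(S(add(Z, mul(add(Z, mul(SZ, SZ)), mul(SSSZ, SZ))))))
  step 16: S(S(S(mul(add(Z, mul(SZ, SZ)), mul(SSSZ, SZ)))))
  step 17: S(S(S(mul(mul(SZ, SZ), mul(SSSZ, SZ)))))
  step 18: S(S(S(mul(add(SZ, mul(Z, SZ)), mul(SSSZ, SZ)))))
  step 19: S(S(S(mul(S(add(Z, mul(Z, SZ))), mul(SSSZ, SZ)))))
  step 20: S(S(S(add(mul(SSSZ, SZ), mul(add(Z, mul(Z, SZ)), mul(SSSZ, SZ))))))
  step 21: S(S(S(add(add(SZ, mul(SSZ, SZ)), mul(add(Z, mul(Z, SZ)), mul(SSSZ, SZ))))))
  step 22: S(S(S(add(S(add(Z, mul(SSZ, SZ))), mul(add(Z, mul(Z, SZ)), mul(SSSZ, SZ))))))
  step 23: S(S(S(S(add(add(Z, mul(SSZ, SZ)), mul(add(Z, mul(Z, SZ)), mul(SSSZ, SZ)))))))
  step 24: S(S(S(S(add(mul(SSZ, SZ), mul(add(Z, mul(Z, SZ)), mul(SSSZ, SZ)))))))
  step 25: S(S(S(S(add(add(SZ, mul(SZ, SZ)), mul(add(Z, mul(Z, SZ)), mul(SSSZ, SZ)))))))
  step 26: S(S(S(S(add(S(add(Z, mul(SZ, SZ))), mul(add(Z, mul(Z, SZ)), mul(SSSZ, SZ)))))))
  step 27: S(S(S(S(S(add(add(Z, mul(SZ, SZ)), mul(add(Z, mul(Z, SZ)), mul(SSSZ, SZ))))))))
  step 28: S(S(S(S(S(add(mul(SZ, SZ), mul(add(Z, mul(Z, SZ)), mul(SSSZ, SZ))))))))
  step 29: S(S(S(S(S(add(add(SZ, mul(Z, SZ)), mul(add(Z, mul(Z, SZ)), mul(SSSZ, SZ))))))))
  step 30: S(S(S(S(S(add(S(add(Z, mul(Z, SZ))), mul(add(Z, mul(Z, SZ)), mul(SSSZ, SZ))))))))
  step 31: S(S(S(S(S(S(add(add(Z, mul(Z, SZ)), mul(add(Z, mul(Z, SZ)), mul(SSSZ, SZ)))))))))
  step 32: S(S(S(S(S(S(add(mul(Z, SZ), mul(add(Z, mul(Z, SZ)), mul(SSSZ, SZ)))))))))
  step 33: S(S(S(S(S(S(add(Z, mul(add(Z, mul(Z, SZ)), mul(SSSZ, SZ)))))))))
  step 34: S(S(S(S(S(S(mul(add(Z, mul(Z, SZ)), mul(SSSZ, SZ))))))))
  step 35: S(S(S(S(S(S(mul(mul(Z, SZ), mul(SSSZ, SZ))))))))
  step 36: S(S(S(S(S(S(mul(Z, mul(SSSZ, SZ))))))))
  step 37: S^6(Z)

Term B:
  start: add(SSZ, Z)
  step 1: S(add(SZ, Z))
  step 2: S(S(add(Z, Z)))
  step 3: SSZ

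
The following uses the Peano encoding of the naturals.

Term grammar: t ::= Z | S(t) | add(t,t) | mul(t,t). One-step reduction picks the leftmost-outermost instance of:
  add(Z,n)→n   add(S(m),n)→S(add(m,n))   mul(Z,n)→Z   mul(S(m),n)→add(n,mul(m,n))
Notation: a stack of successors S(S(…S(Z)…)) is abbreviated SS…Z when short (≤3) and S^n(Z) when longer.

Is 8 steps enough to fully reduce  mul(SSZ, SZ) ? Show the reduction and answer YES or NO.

  start: mul(SSZ, SZ)
  [1] add(SZ, mul(SZ, SZ))
  [2] S(add(Z, mul(SZ, SZ)))
  [3] S(mul(SZ, SZ))
  [4] S(add(SZ, mul(Z, SZ)))
  [5] S(S(add(Z, mul(Z, SZ))))
  [6] S(S(mul(Z, SZ)))
  [7] SSZ

Answer: YES — reaches normal form SSZ in 7 ≤ 8 steps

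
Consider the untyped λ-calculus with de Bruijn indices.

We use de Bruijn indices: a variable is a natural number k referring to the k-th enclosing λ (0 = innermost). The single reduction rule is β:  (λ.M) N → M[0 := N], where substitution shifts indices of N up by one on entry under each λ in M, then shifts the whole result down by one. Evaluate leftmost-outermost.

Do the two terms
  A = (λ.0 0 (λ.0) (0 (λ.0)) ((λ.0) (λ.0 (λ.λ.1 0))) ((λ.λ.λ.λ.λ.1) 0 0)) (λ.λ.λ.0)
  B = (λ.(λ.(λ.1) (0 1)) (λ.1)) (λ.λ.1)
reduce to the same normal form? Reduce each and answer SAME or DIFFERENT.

Answer: SAME — A ⇓ λ.λ.λ.1, B ⇓ λ.λ.λ.1

Working:
Term A:
  start: (λ.0 0 (λ.0) (0 (λ.0)) ((λ.0) (λ.0 (λ.λ.1 0))) ((λ.λ.λ.λ.λ.1) 0 0)) (λ.λ.λ.0)
  →1  (λ.λ.λ.0) (λ.λ.λ.0) (λ.0) ((λ.λ.λ.0) (λ.0)) ((λ.0) (λ.0 (λ.λ.1 0))) ((λ.λ.λ.λ.λ.1) (λ.λ.λ.0) (λ.λ.λ.0))
  →2  (λ.λ.0) (λ.0) ((λ.λ.λ.0) (λ.0)) ((λ.0) (λ.0 (λ.λ.1 0))) ((λ.λ.λ.λ.λ.1) (λ.λ.λ.0) (λ.λ.λ.0))
  →3  (λ.0) ((λ.λ.λ.0) (λ.0)) ((λ.0) (λ.0 (λ.λ.1 0))) ((λ.λ.λ.λ.λ.1) (λ.λ.λ.0) (λ.λ.λ.0))
  →4  (λ.λ.λ.0) (λ.0) ((λ.0) (λ.0 (λ.λ.1 0))) ((λ.λ.λ.λ.λ.1) (λ.λ.λ.0) (λ.λ.λ.0))
  →5  (λ.λ.0) ((λ.0) (λ.0 (λ.λ.1 0))) ((λ.λ.λ.λ.λ.1) (λ.λ.λ.0) (λ.λ.λ.0))
  →6  (λ.0) ((λ.λ.λ.λ.λ.1) (λ.λ.λ.0) (λ.λ.λ.0))
  →7  (λ.λ.λ.λ.λ.1) (λ.λ.λ.0) (λ.λ.λ.0)
  →8  (λ.λ.λ.λ.1) (λ.λ.λ.0)
  →9  λ.λ.λ.1

Term B:
  start: (λ.(λ.(λ.1) (0 1)) (λ.1)) (λ.λ.1)
  →1  (λ.(λ.1) (0 (λ.λ.1))) (λ.λ.λ.1)
  →2  (λ.λ.λ.λ.1) ((λ.λ.λ.1) (λ.λ.1))
  →3  λ.λ.λ.1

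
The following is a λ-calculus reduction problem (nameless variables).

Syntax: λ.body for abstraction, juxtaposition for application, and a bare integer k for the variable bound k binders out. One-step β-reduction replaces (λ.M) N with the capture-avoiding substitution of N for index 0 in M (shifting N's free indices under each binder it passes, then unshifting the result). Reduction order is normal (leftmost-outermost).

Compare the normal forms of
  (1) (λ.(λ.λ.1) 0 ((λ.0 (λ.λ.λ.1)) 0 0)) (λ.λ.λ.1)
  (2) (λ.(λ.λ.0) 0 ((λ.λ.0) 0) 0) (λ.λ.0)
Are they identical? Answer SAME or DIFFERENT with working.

Term A:
  start: (λ.(λ.λ.1) 0 ((λ.0 (λ.λ.λ.1)) 0 0)) (λ.λ.λ.1)
  step 1: (λ.λ.1) (λ.λ.λ.1) ((λ.0 (λ.λ.λ.1)) (λ.λ.λ.1) (λ.λ.λ.1))
  step 2: (λ.λ.λ.λ.1) ((λ.0 (λ.λ.λ.1)) (λ.λ.λ.1) (λ.λ.λ.1))
  step 3: λ.λ.λ.1

Term B:
  start: (λ.(λ.λ.0) 0 ((λ.λ.0) 0) 0) (λ.λ.0)
  step 1: (λ.λ.0) (λ.λ.0) ((λ.λ.0) (λ.λ.0)) (λ.λ.0)
  step 2: (λ.0) ((λ.λ.0) (λ.λ.0)) (λ.λ.0)
  step 3: (λ.λ.0) (λ.λ.0) (λ.λ.0)
  step 4: (λ.0) (λ.λ.0)
  step 5: λ.λ.0

Answer: DIFFERENT — A ⇓ λ.λ.λ.1, B ⇓ λ.λ.0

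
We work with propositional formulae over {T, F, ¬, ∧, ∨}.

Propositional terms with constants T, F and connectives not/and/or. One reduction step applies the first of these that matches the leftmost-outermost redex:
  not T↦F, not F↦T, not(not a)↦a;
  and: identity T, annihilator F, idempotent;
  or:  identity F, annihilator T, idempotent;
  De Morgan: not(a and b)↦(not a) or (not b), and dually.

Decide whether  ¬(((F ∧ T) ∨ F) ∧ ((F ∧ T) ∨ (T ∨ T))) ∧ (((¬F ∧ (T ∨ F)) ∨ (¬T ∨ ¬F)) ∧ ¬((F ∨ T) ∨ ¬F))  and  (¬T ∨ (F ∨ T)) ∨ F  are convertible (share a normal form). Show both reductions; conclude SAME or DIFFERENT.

Term A:
  start: ¬(((F ∧ T) ∨ F) ∧ ((F ∧ T) ∨ (T ∨ T))) ∧ (((¬F ∧ (T ∨ F)) ∨ (¬T ∨ ¬F)) ∧ ¬((F ∨ T) ∨ ¬F))
  →1  (¬((F ∧ T) ∨ F) ∨ ¬((F ∧ T) ∨ (T ∨ T))) ∧ (((¬F ∧ (T ∨ F)) ∨ (¬T ∨ ¬F)) ∧ ¬((F ∨ T) ∨ ¬F))
  →2  ((¬(F ∧ T) ∧ ¬F) ∨ ¬((F ∧ T) ∨ (T ∨ T))) ∧ (((¬F ∧ (T ∨ F)) ∨ (¬T ∨ ¬F)) ∧ ¬((F ∨ T) ∨ ¬F))
  →3  (((¬F ∨ ¬T) ∧ ¬F) ∨ ¬((F ∧ T) ∨ (T ∨ T))) ∧ (((¬F ∧ (T ∨ F)) ∨ (¬T ∨ ¬F)) ∧ ¬((F ∨ T) ∨ ¬F))
  →4  (((T ∨ ¬T) ∧ ¬F) ∨ ¬((F ∧ T) ∨ (T ∨ T))) ∧ (((¬F ∧ (T ∨ F)) ∨ (¬T ∨ ¬F)) ∧ ¬((F ∨ T) ∨ ¬F))
  →5  ((T ∧ ¬F) ∨ ¬((F ∧ T) ∨ (T ∨ T))) ∧ (((¬F ∧ (T ∨ F)) ∨ (¬T ∨ ¬F)) ∧ ¬((F ∨ T) ∨ ¬F))
  →6  (¬F ∨ ¬((F ∧ T) ∨ (T ∨ T))) ∧ (((¬F ∧ (T ∨ F)) ∨ (¬T ∨ ¬F)) ∧ ¬((F ∨ T) ∨ ¬F))
  →7  (T ∨ ¬((F ∧ T) ∨ (T ∨ T))) ∧ (((¬F ∧ (T ∨ F)) ∨ (¬T ∨ ¬F)) ∧ ¬((F ∨ T) ∨ ¬F))
  →8  T ∧ (((¬F ∧ (T ∨ F)) ∨ (¬T ∨ ¬F)) ∧ ¬((F ∨ T) ∨ ¬F))
  →9  ((¬F ∧ (T ∨ F)) ∨ (¬T ∨ ¬F)) ∧ ¬((F ∨ T) ∨ ¬F)
  →10  ((T ∧ (T ∨ F)) ∨ (¬T ∨ ¬F)) ∧ ¬((F ∨ T) ∨ ¬F)
  →11  ((T ∨ F) ∨ (¬T ∨ ¬F)) ∧ ¬((F ∨ T) ∨ ¬F)
  →12  (T ∨ (¬T ∨ ¬F)) ∧ ¬((F ∨ T) ∨ ¬F)
  →13  T ∧ ¬((F ∨ T) ∨ ¬F)
  →14  ¬((F ∨ T) ∨ ¬F)
  →15  ¬(F ∨ T) ∧ ¬¬F
  →16  (¬F ∧ ¬T) ∧ ¬¬F
  →17  (T ∧ ¬T) ∧ ¬¬F
  →18  ¬T ∧ ¬¬F
  →19  F ∧ ¬¬F
  →20  F

Term B:
  start: (¬T ∨ (F ∨ T)) ∨ F
  →1  ¬T ∨ (F ∨ T)
  →2  F ∨ (F ∨ T)
  →3  F ∨ T
  →4  T

Answer: DIFFERENT — A ⇓ F, B ⇓ T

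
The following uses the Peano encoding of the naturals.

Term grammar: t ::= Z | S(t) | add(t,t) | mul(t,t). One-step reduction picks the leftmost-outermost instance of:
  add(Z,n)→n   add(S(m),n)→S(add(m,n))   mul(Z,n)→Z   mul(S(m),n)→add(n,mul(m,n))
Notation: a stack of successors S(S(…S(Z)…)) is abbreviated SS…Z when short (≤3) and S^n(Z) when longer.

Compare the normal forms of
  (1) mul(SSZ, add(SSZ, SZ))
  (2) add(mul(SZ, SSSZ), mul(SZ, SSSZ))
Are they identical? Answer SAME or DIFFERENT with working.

Term A:
  start: mul(SSZ, add(SSZ, SZ))
  [1] add(add(SSZ, SZ), mul(SZ, add(SSZ, SZ)))
  [2] add(S(add(SZ, SZ)), mul(SZ, add(SSZ, SZ)))
  [3] S(add(add(SZ, SZ), mul(SZ, add(SSZ, SZ))))
  [4] S(add(S(add(Z, SZ)), mul(SZ, add(SSZ, SZ))))
  [5] S(S(add(add(Z, SZ), mul(SZ, add(SSZ, SZ)))))
  [6] S(S(add(SZ, mul(SZ, add(SSZ, SZ)))))
  [7] S(S(S(add(Z, mul(SZ, add(SSZ, SZ))))))
  [8] S(S(S(mul(SZ, add(SSZ, SZ)))))
  [9] S(S(S(add(add(SSZ, SZ), mul(Z, add(SSZ, SZ))))))
  [10] S(S(S(add(S(add(SZ, SZ)), mul(Z, add(SSZ, SZ))))))
  [11] S(S(S(S(add(add(SZ, SZ), mul(Z, add(SSZ, SZ)))))))
  [12] S(S(S(S(add(S(add(Z, SZ)), mul(Z, add(SSZ, SZ)))))))
  [13] S(S(S(S(S(add(add(Z, SZ), mul(Z, add(SSZ, SZ))))))))
  [14] S(S(S(S(S(add(SZ, mul(Z, add(SSZ, SZ))))))))
  [15] S(S(S(S(S(S(add(Z, mul(Z, add(SSZ, SZ)))))))))
  [16] S(S(S(S(S(S(mul(Z, add(SSZ, SZ))))))))
  [17] S^6(Z)

Term B:
  start: add(mul(SZ, SSSZ), mul(SZ, SSSZ))
  [1] add(add(SSSZ, mul(Z, SSSZ)), mul(SZ, SSSZ))
  [2] add(S(add(SSZ, mul(Z, SSSZ))), mul(SZ, SSSZ))
  [3] S(add(add(SSZ, mul(Z, SSSZ)), mul(SZ, SSSZ)))
  [4] S(add(S(add(SZ, mul(Z, SSSZ))), mul(SZ, SSSZ)))
  [5] S(S(add(add(SZ, mul(Z, SSSZ)), mul(SZ, SSSZ))))
  [6] S(S(add(S(add(Z, mul(Z, SSSZ))), mul(SZ, SSSZ))))
  [7] S(S(S(add(add(Z, mul(Z, SSSZ)), mul(SZ, SSSZ)))))
  [8] S(S(S(add(mul(Z, SSSZ), mul(SZ, SSSZ)))))
  [9] S(S(S(add(Z, mul(SZ, SSSZ)))))
  [10] S(S(S(mul(SZ, SSSZ))))
  [11] S(S(S(add(SSSZ, mul(Z, SSSZ)))))
  [12] S(S(S(S(add(SSZ, mul(Z, SSSZ))))))
  [13] S(S(S(S(S(add(SZ, mul(Z, SSSZ)))))))
  [14] S(S(S(S(S(S(add(Z, mul(Z, SSSZ))))))))
  [15] S(S(S(S(S(S(mul(Z, SSSZ)))))))
  [16] S^6(Z)

Answer: SAME — A ⇓ S^6(Z), B ⇓ S^6(Z)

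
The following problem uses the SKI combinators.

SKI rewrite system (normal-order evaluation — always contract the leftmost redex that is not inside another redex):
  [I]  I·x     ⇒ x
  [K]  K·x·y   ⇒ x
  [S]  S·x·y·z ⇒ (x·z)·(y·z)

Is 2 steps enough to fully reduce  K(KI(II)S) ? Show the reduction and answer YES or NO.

  start: K(KI(II)S)
  [1] K(IS)
  [2] KS

Answer: YES — reaches normal form KS in 2 ≤ 2 steps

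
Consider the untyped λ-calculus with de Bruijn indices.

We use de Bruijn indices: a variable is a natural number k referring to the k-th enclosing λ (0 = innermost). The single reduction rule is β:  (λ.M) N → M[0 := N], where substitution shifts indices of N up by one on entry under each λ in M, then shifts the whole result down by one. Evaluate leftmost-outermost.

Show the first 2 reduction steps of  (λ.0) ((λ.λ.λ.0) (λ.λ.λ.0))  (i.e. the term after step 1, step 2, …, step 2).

Answer: after 2 steps: λ.λ.0

Derivation:
  start: (λ.0) ((λ.λ.λ.0) (λ.λ.λ.0))
  [1] (λ.λ.λ.0) (λ.λ.λ.0)
  [2] λ.λ.0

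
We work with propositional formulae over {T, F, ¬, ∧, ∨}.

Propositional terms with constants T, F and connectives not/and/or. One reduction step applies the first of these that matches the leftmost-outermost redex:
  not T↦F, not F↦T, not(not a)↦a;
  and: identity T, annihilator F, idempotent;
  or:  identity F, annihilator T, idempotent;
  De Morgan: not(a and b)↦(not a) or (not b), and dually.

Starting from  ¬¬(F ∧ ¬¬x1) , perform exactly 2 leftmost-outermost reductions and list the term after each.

Answer: after 2 steps: F

Reduction:
  start: ¬¬(F ∧ ¬¬x1)
  →1  F ∧ ¬¬x1
  →2  F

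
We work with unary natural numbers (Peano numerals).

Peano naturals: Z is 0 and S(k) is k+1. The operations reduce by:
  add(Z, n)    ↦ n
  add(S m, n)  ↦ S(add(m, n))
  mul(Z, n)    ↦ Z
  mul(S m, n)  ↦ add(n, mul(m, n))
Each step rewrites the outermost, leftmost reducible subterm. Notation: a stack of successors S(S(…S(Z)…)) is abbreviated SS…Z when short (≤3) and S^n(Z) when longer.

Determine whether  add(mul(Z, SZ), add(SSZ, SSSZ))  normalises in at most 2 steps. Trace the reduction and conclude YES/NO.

Answer: NO — after 2 steps the term is add(SSZ, SSSZ), not yet normal

Derivation:
  start: add(mul(Z, SZ), add(SSZ, SSSZ))
  [1] add(Z, add(SSZ, SSSZ))
  [2] add(SSZ, SSSZ)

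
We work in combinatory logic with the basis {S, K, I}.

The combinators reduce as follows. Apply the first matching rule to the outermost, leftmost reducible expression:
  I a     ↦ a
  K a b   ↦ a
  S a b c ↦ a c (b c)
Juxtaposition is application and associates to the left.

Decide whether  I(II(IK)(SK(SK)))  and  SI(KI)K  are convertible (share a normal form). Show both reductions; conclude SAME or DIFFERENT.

Term A:
  start: I(II(IK)(SK(SK)))
  →1  II(IK)(SK(SK))
  →2  I(IK)(SK(SK))
  →3  IK(SK(SK))
  →4  K(SK(SK))

Term B:
  start: SI(KI)K
  →1  IK(KIK)
  →2  K(KIK)
  →3  KI

Answer: DIFFERENT — A ⇓ K(SK(SK)), B ⇓ KI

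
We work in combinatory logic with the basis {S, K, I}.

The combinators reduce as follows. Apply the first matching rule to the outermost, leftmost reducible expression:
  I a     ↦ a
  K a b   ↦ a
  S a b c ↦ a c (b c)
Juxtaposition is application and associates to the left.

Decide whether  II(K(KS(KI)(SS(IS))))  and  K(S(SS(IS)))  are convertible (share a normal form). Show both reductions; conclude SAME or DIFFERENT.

Answer: SAME — A ⇓ K(S(SSS)), B ⇓ K(S(SSS))

Derivation:
Term A:
  start: II(K(KS(KI)(SS(IS))))
  [1] I(K(KS(KI)(SS(IS))))
  [2] K(KS(KI)(SS(IS)))
  [3] K(S(SS(IS)))
  [4] K(S(SSS))

Term B:
  start: K(S(SS(IS)))
  [1] K(S(SSS))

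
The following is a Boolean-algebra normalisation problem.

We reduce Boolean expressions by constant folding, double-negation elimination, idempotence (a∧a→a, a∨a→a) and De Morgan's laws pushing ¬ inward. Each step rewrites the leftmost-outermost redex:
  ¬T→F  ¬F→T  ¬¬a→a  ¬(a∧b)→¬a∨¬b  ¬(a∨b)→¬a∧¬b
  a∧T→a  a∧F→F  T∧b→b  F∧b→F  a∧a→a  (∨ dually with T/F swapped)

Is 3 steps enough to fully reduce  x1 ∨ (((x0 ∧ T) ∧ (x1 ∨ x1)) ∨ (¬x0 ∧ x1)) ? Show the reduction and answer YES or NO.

Answer: YES — reaches normal form x1 ∨ ((x0 ∧ x1) ∨ (¬x0 ∧ x1)) in 2 ≤ 3 steps

Working:
  start: x1 ∨ (((x0 ∧ T) ∧ (x1 ∨ x1)) ∨ (¬x0 ∧ x1))
  →1  x1 ∨ ((x0 ∧ (x1 ∨ x1)) ∨ (¬x0 ∧ x1))
  →2  x1 ∨ ((x0 ∧ x1) ∨ (¬x0 ∧ x1))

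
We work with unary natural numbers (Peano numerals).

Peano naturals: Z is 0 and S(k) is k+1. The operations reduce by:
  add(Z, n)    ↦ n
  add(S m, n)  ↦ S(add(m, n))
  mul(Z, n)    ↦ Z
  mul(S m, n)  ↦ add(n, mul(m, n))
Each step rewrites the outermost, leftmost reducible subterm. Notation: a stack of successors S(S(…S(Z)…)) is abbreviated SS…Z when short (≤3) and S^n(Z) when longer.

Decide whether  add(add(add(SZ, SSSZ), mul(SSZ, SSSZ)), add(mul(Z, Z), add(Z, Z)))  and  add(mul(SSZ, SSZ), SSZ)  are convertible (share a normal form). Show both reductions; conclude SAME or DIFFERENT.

Term A:
  start: add(add(add(SZ, SSSZ), mul(SSZ, SSSZ)), add(mul(Z, Z), add(Z, Z)))
  →1  add(add(S(add(Z, SSSZ)), mul(SSZ, SSSZ)), add(mul(Z, Z), add(Z, Z)))
  →2  add(S(add(add(Z, SSSZ), mul(SSZ, SSSZ))), add(mul(Z, Z), add(Z, Z)))
  →3  S(add(add(add(Z, SSSZ), mul(SSZ, SSSZ)), add(mul(Z, Z), add(Z, Z))))
  →4  S(add(add(SSSZ, mul(SSZ, SSSZ)), add(mul(Z, Z), add(Z, Z))))
  →5  S(add(S(add(SSZ, mul(SSZ, SSSZ))), add(mul(Z, Z), add(Z, Z))))
  →6  S(S(add(add(SSZ, mul(SSZ, SSSZ)), add(mul(Z, Z), add(Z, Z)))))
  →7  S(S(add(S(add(SZ, mul(SSZ, SSSZ))), add(mul(Z, Z), add(Z, Z)))))
  →8  S(S(S(add(add(SZ, mul(SSZ, SSSZ)), add(mul(Z, Z), add(Z, Z))))))
  →9  S(S(S(add(S(add(Z, mul(SSZ, SSSZ))), add(mul(Z, Z), add(Z, Z))))))
  →10  S(S(S(S(add(add(Z, mul(SSZ, SSSZ)), add(mul(Z, Z), add(Z, Z)))))))
  →11  S(S(S(S(add(mul(SSZ, SSSZ), add(mul(Z, Z), add(Z, Z)))))))
  →12  S(S(S(S(add(add(SSSZ, mul(SZ, SSSZ)), add(mul(Z, Z), add(Z, Z)))))))
  →13  S(S(S(S(add(S(add(SSZ, mul(SZ, SSSZ))), add(mul(Z, Z), add(Z, Z)))))))
  →14  S(S(S(S(S(add(add(SSZ, mul(SZ, SSSZ)), add(mul(Z, Z), add(Z, Z))))))))
  →15  S(S(S(S(S(add(S(add(SZ, mul(SZ, SSSZ))), add(mul(Z, Z), add(Z, Z))))))))
  →16  S(S(S(S(S(S(add(add(SZ, mul(SZ, SSSZ)), add(mul(Z, Z), add(Z, Z)))))))))
  →17  S(S(S(S(S(S(add(S(add(Z, mul(SZ, SSSZ))), add(mul(Z, Z), add(Z, Z)))))))))
  →18  S(S(S(S(S(S(S(add(add(Z, mul(SZ, SSSZ)), add(mul(Z, Z), add(Z, Z))))))))))
  →19  S(S(S(S(S(S(S(add(mul(SZ, SSSZ), add(mul(Z, Z), add(Z, Z))))))))))
  →20  S(S(S(S(S(S(S(add(add(SSSZ, mul(Z, SSSZ)), add(mul(Z, Z), add(Z, Z))))))))))
  →21  S(S(S(S(S(S(S(add(S(add(SSZ, mul(Z, SSSZ))), add(mul(Z, Z), add(Z, Z))))))))))
  →22  S(S(S(S(S(S(S(S(add(add(SSZ, mul(Z, SSSZ)), add(mul(Z, Z), add(Z, Z)))))))))))
  →23  S(S(S(S(S(S(S(S(add(S(add(SZ, mul(Z, SSSZ))), add(mul(Z, Z), add(Z, Z)))))))))))
  →24  S(S(S(S(S(S(S(S(S(add(add(SZ, mul(Z, SSSZ)), add(mul(Z, Z), add(Z, Z))))))))))))
  →25  S(S(S(S(S(S(S(S(S(add(S(add(Z, mul(Z, SSSZ))), add(mul(Z, Z), add(Z, Z))))))))))))
  →26  S(S(S(S(S(S(S(S(S(S(add(add(Z, mul(Z, SSSZ)), add(mul(Z, Z), add(Z, Z)))))))))))))
  →27  S(S(S(S(S(S(S(S(S(S(add(mul(Z, SSSZ), add(mul(Z, Z), add(Z, Z)))))))))))))
  →28  S(S(S(S(S(S(S(S(S(S(add(Z, add(mul(Z, Z), add(Z, Z)))))))))))))
  →29  S(S(S(S(S(S(S(S(S(S(add(mul(Z, Z), add(Z, Z))))))))))))
  →30  S(S(S(S(S(S(S(S(S(S(add(Z, add(Z, Z))))))))))))
  →31  S(S(S(S(S(S(S(S(S(S(add(Z, Z)))))))))))
  →32  S^10(Z)

Term B:
  start: add(mul(SSZ, SSZ), SSZ)
  →1  add(add(SSZ, mul(SZ, SSZ)), SSZ)
  →2  add(S(add(SZ, mul(SZ, SSZ))), SSZ)
  →3  S(add(add(SZ, mul(SZ, SSZ)), SSZ))
  →4  S(add(S(add(Z, mul(SZ, SSZ))), SSZ))
  →5  S(S(add(add(Z, mul(SZ, SSZ)), SSZ)))
  →6  S(S(add(mul(SZ, SSZ), SSZ)))
  →7  S(S(add(add(SSZ, mul(Z, SSZ)), SSZ)))
  →8  S(S(add(S(add(SZ, mul(Z, SSZ))), SSZ)))
  →9  S(S(S(add(add(SZ, mul(Z, SSZ)), SSZ))))
  →10  S(S(S(add(S(add(Z, mul(Z, SSZ))), SSZ))))
  →11  S(S(S(S(add(add(Z, mul(Z, SSZ)), SSZ)))))
  →12  S(S(S(S(add(mul(Z, SSZ), SSZ)))))
  →13  S(S(S(S(add(Z, SSZ)))))
  →14  S^6(Z)

Answer: DIFFERENT — A ⇓ S^10(Z), B ⇓ S^6(Z)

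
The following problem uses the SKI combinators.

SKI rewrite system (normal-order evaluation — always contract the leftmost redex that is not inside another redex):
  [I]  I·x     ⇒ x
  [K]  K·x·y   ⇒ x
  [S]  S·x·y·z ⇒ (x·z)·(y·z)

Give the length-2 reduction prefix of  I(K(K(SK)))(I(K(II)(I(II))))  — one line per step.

  start: I(K(K(SK)))(I(K(II)(I(II))))
  →1  K(K(SK))(I(K(II)(I(II))))
  →2  K(SK)

Answer: after 2 steps: K(SK)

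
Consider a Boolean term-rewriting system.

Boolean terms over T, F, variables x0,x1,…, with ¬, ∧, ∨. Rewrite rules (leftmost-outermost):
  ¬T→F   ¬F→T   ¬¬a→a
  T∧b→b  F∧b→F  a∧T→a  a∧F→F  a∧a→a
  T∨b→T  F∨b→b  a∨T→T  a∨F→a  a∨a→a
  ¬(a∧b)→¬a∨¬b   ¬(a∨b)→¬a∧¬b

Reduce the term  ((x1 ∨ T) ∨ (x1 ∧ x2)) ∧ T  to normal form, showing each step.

  start: ((x1 ∨ T) ∨ (x1 ∧ x2)) ∧ T
  →1  (x1 ∨ T) ∨ (x1 ∧ x2)
  →2  T ∨ (x1 ∧ x2)
  →3  T

Answer: normal form = T  (in 3 steps)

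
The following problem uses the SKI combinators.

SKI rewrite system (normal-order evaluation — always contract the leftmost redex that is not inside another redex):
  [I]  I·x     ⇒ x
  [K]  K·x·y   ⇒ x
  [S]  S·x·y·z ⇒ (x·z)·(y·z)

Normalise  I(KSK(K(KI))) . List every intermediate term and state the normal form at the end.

Answer: normal form = S(K(KI))  (in 2 steps)

Working:
  start: I(KSK(K(KI)))
  [1] KSK(K(KI))
  [2] S(K(KI))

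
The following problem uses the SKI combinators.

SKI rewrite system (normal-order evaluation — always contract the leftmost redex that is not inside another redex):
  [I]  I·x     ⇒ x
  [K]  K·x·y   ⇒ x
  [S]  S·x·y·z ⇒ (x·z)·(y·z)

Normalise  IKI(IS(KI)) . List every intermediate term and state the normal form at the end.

Answer: normal form = I  (in 2 steps)

Working:
  start: IKI(IS(KI))
  [1] KI(IS(KI))
  [2] I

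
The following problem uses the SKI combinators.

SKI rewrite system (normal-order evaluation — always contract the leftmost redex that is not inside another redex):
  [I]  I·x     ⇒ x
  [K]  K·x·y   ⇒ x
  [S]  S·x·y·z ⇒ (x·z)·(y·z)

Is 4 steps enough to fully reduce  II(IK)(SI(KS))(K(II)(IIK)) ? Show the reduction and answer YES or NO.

Answer: YES — reaches normal form SI(KS) in 4 ≤ 4 steps

Derivation:
  start: II(IK)(SI(KS))(K(II)(IIK))
  →1  I(IK)(SI(KS))(K(II)(IIK))
  →2  IK(SI(KS))(K(II)(IIK))
  →3  K(SI(KS))(K(II)(IIK))
  →4  SI(KS)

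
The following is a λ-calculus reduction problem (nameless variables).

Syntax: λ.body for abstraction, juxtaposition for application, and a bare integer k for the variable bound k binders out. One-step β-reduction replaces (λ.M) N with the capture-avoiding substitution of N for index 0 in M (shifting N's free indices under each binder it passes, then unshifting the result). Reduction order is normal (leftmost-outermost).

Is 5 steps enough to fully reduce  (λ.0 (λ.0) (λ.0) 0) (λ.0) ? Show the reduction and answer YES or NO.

Answer: YES — reaches normal form λ.0 in 4 ≤ 5 steps

Working:
  start: (λ.0 (λ.0) (λ.0) 0) (λ.0)
  →1  (λ.0) (λ.0) (λ.0) (λ.0)
  →2  (λ.0) (λ.0) (λ.0)
  →3  (λ.0) (λ.0)
  →4  λ.0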